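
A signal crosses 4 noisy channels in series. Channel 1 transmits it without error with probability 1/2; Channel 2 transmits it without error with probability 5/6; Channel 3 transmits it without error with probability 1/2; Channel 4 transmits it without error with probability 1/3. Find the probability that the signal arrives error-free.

Multiplying along the chain,
P = 1/2 × 5/6 × 1/2 × 1/3 = 5/72.

5/72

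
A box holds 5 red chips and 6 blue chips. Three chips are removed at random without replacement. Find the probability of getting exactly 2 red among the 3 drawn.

One ordering (red drawn first) has probability 5/11 × 4/10 × 6/9 = 120/990 = 4/33.
There are C(3,2) = 3 such orderings, each equally likely, so P = 3 × 4/33 = 4/11.

4/11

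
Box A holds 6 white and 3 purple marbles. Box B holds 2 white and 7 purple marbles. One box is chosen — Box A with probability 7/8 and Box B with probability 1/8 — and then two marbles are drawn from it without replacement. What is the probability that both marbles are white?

53/144

From Box A: P(both white) = (6/9)(5/8) = 5/12.
From Box B: P(both white) = (2/9)(1/8) = 1/36.
Total probability = (7/8)(5/12) + (1/8)(1/36) = 53/144.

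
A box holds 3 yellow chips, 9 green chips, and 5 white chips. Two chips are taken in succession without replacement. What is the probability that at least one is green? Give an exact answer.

P(no green) = 8/17 × 7/16 = 56/272 = 7/34.
P(at least one) = 1 − 7/34 = 27/34.

27/34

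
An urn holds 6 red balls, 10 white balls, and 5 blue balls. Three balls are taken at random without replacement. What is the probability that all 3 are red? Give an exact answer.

P(every draw is red) = 6/21 × 5/20 × 4/19 = 120/7980 = 2/133.

2/133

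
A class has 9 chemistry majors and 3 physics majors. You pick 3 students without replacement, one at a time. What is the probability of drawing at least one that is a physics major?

34/55

P(no physics majors) = 9/12 × 8/11 × 7/10 = 504/1320 = 21/55.
P(at least one) = 1 − 21/55 = 34/55.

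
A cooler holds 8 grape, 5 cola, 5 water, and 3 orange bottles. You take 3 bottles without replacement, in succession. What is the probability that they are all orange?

P(every draw is orange) = 3/21 × 2/20 × 1/19 = 6/7980 = 1/1330.

1/1330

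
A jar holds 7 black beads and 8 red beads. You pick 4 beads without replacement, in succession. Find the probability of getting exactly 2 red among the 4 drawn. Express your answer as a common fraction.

28/65

One ordering (red drawn first) has probability 8/15 × 7/14 × 7/13 × 6/12 = 2352/32760 = 14/195.
There are C(4,2) = 6 such orderings, each equally likely, so P = 6 × 14/195 = 28/65.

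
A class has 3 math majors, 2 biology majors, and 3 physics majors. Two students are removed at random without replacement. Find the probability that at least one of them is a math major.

P(no math majors) = 5/8 × 4/7 = 20/56 = 5/14.
P(at least one) = 1 − 5/14 = 9/14.

9/14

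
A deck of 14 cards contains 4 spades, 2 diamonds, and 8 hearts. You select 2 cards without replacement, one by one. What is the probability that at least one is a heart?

76/91

P(no hearts) = 6/14 × 5/13 = 30/182 = 15/91.
P(at least one) = 1 − 15/91 = 76/91.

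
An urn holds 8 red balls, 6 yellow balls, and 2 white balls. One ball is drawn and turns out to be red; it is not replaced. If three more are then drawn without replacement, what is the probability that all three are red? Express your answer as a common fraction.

1/13

After the first draw, 7 of the remaining 15 balls are red.
P = 7/15 × 6/14 × 5/13 = 210/2730 = 1/13.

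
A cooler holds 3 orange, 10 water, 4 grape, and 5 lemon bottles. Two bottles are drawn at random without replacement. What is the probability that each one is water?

15/77

P(every draw is water) = 10/22 × 9/21 = 90/462 = 15/77.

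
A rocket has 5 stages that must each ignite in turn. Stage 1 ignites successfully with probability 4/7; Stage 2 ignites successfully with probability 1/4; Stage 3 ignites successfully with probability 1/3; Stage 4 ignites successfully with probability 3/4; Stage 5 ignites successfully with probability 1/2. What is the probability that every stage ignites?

Multiplying along the chain,
P = 4/7 × 1/4 × 1/3 × 3/4 × 1/2 = 12/672 = 1/56.

1/56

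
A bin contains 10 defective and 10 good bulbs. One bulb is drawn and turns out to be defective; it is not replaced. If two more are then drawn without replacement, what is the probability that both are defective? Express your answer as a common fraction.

After the first draw, 9 of the remaining 19 bulbs are defective.
P = 9/19 × 8/18 = 72/342 = 4/19.

4/19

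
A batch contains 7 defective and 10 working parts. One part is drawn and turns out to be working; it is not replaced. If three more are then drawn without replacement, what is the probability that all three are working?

With the first part removed, 9 working remain out of 16.
P = 9/16 × 8/15 × 7/14 = 504/3360 = 3/20.

3/20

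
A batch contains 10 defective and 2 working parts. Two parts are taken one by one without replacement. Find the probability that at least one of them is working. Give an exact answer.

7/22

P(no working) = 10/12 × 9/11 = 90/132 = 15/22.
P(at least one) = 1 − 15/22 = 7/22.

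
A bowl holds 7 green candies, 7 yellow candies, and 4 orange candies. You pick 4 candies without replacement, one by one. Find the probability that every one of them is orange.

1/3060

P = 4/18 × 3/17 × 2/16 × 1/15 = 24/73440 = 1/3060.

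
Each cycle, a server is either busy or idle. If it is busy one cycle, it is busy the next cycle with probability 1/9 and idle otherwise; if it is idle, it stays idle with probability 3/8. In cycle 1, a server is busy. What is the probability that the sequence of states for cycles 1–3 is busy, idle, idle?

1/3

Cycle 1 is given. For each transition, use the conditional probability from the current state:
P(idle | busy) = 8/9; P(idle | idle) = 3/8.
P = 8/9 × 3/8 = 24/72 = 1/3.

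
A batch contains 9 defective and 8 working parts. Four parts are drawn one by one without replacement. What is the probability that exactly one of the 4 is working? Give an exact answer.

24/85

One ordering (working drawn first) has probability 8/17 × 9/16 × 8/15 × 7/14 = 4032/57120 = 6/85.
There are C(4,1) = 4 such orderings, each equally likely, so P = 4 × 6/85 = 24/85.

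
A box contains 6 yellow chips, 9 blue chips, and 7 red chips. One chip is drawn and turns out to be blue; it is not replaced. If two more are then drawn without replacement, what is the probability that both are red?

1/10

With the first chip removed, 7 red remain out of 21.
P = 7/21 × 6/20 = 42/420 = 1/10.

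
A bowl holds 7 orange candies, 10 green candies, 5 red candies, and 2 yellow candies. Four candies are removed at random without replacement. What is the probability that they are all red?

P = 5/24 × 4/23 × 3/22 × 2/21 = 120/255024 = 5/10626.

5/10626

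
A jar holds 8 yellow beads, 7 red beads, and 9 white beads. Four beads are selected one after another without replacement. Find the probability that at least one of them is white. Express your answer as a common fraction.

441/506

P(no white) = 15/24 × 14/23 × 13/22 × 12/21 = 32760/255024 = 65/506.
P(at least one) = 1 − 65/506 = 441/506.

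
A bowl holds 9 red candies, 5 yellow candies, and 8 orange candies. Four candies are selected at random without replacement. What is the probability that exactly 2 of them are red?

One ordering (red drawn first) has probability 9/22 × 8/21 × 13/20 × 12/19 = 11232/175560 = 468/7315.
There are C(4,2) = 6 such orderings, each equally likely, so P = 6 × 468/7315 = 2808/7315.

2808/7315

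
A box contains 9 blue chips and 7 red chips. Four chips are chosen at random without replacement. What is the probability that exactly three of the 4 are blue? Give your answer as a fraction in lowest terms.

21/65

One ordering (blue drawn first) has probability 9/16 × 8/15 × 7/14 × 7/13 = 3528/43680 = 21/260.
There are C(4,3) = 4 such orderings, each equally likely, so P = 4 × 21/260 = 21/65.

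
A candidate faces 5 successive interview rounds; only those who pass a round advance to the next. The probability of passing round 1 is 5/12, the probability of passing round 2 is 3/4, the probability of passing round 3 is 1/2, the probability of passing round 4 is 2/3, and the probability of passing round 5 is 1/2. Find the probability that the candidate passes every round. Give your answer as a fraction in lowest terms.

5/96

Each stage is reached only if all earlier stages succeed, so
P = 5/12 × 3/4 × 1/2 × 2/3 × 1/2 = 30/576 = 5/96.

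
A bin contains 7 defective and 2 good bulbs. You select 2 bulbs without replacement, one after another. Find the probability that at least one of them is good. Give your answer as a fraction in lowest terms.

5/12

P(no good) = 7/9 × 6/8 = 42/72 = 7/12.
P(at least one) = 1 − 7/12 = 5/12.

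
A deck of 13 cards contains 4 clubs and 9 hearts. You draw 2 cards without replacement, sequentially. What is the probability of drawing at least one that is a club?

P(no clubs) = 9/13 × 8/12 = 72/156 = 6/13.
P(at least one) = 1 − 6/13 = 7/13.

7/13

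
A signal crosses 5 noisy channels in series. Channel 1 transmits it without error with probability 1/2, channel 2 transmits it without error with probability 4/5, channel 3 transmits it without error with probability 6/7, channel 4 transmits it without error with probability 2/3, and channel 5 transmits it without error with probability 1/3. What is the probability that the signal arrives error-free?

8/105

Multiplying along the chain,
P = 1/2 × 4/5 × 6/7 × 2/3 × 1/3 = 48/630 = 8/105.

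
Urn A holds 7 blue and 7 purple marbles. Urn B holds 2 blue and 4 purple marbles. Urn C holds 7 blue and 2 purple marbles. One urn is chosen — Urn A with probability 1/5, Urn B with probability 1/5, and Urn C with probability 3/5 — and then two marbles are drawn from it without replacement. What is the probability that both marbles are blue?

1597/3900

From Urn A: P(both blue) = (7/14)(6/13) = 3/13.
From Urn B: P(both blue) = (2/6)(1/5) = 1/15.
From Urn C: P(both blue) = (7/9)(6/8) = 7/12.
Total probability = (1/5)(3/13) + (1/5)(1/15) + (3/5)(7/12) = 1597/3900.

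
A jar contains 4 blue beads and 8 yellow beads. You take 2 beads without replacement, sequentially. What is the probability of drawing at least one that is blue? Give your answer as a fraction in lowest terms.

19/33

P(no blue) = 8/12 × 7/11 = 56/132 = 14/33.
P(at least one) = 1 − 14/33 = 19/33.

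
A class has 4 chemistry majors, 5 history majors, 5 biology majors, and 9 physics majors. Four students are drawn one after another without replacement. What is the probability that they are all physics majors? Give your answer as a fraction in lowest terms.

18/1265

P(every draw is a physics major) = 9/23 × 8/22 × 7/21 × 6/20 = 3024/212520 = 18/1265.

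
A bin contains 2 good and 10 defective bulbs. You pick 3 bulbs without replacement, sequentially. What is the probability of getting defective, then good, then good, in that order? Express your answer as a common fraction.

1/66

Each draw changes the counts, so multiply the conditional probabilities along the sequence:
P = 10/12 × 2/11 × 1/10 = 20/1320 = 1/66.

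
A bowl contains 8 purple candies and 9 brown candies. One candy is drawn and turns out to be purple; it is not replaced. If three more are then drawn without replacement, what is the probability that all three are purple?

With the first candy removed, 7 purple remain out of 16.
P = 7/16 × 6/15 × 5/14 = 210/3360 = 1/16.

1/16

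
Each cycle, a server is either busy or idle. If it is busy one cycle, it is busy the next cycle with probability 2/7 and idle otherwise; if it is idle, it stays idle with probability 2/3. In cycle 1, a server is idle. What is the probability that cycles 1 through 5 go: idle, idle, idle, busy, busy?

8/189

Cycle 1 is given. For each transition, use the conditional probability from the current state:
P(idle | idle) = 2/3; P(idle | idle) = 2/3; P(busy | idle) = 1/3; P(busy | busy) = 2/7.
P = 2/3 × 2/3 × 1/3 × 2/7 = 8/189.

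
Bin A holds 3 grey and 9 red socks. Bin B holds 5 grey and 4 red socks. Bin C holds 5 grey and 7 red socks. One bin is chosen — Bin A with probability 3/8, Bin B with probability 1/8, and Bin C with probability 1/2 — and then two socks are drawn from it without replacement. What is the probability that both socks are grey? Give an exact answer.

101/792

From Bin A: P(both grey) = (3/12)(2/11) = 1/22.
From Bin B: P(both grey) = (5/9)(4/8) = 5/18.
From Bin C: P(both grey) = (5/12)(4/11) = 5/33.
Total probability = (3/8)(1/22) + (1/8)(5/18) + (1/2)(5/33) = 101/792.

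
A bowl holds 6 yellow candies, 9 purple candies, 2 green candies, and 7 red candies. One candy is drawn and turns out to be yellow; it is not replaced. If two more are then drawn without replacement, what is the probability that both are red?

21/253

With the first candy removed, 7 red remain out of 23.
P = 7/23 × 6/22 = 42/506 = 21/253.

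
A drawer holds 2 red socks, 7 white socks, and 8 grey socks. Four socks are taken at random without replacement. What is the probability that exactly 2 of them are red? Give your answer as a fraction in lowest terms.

One ordering (red drawn first) has probability 2/17 × 1/16 × 15/15 × 14/14 = 420/57120 = 1/136.
There are C(4,2) = 6 such orderings, each equally likely, so P = 6 × 1/136 = 3/68.

3/68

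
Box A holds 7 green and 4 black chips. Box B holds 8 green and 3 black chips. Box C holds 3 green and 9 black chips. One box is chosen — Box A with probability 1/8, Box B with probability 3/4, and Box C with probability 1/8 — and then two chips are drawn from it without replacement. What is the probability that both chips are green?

383/880

From Box A: P(both green) = (7/11)(6/10) = 21/55.
From Box B: P(both green) = (8/11)(7/10) = 28/55.
From Box C: P(both green) = (3/12)(2/11) = 1/22.
Total probability = (1/8)(21/55) + (3/4)(28/55) + (1/8)(1/22) = 383/880.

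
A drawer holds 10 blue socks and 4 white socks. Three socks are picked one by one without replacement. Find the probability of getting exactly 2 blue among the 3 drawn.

45/91

One ordering (blue drawn first) has probability 10/14 × 9/13 × 4/12 = 360/2184 = 15/91.
There are C(3,2) = 3 such orderings, each equally likely, so P = 3 × 15/91 = 45/91.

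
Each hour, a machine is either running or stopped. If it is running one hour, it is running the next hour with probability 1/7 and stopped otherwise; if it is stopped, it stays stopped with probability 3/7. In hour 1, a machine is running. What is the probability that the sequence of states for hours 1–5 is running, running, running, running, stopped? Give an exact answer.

Hour 1 is given. For each transition, use the conditional probability from the current state:
P(running | running) = 1/7; P(running | running) = 1/7; P(running | running) = 1/7; P(stopped | running) = 6/7.
P = 1/7 × 1/7 × 1/7 × 6/7 = 6/2401.

6/2401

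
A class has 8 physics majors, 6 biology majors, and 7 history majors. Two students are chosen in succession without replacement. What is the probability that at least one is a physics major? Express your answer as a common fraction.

P(no physics majors) = 13/21 × 12/20 = 156/420 = 13/35.
P(at least one) = 1 − 13/35 = 22/35.

22/35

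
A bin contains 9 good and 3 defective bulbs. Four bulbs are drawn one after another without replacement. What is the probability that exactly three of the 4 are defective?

1/55

One ordering (defective drawn first) has probability 3/12 × 2/11 × 1/10 × 9/9 = 54/11880 = 1/220.
There are C(4,3) = 4 such orderings, each equally likely, so P = 4 × 1/220 = 1/55.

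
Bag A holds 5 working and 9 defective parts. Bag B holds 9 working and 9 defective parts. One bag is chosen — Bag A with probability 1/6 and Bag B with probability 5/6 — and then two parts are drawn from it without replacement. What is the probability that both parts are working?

From Bag A: P(both working) = (5/14)(4/13) = 10/91.
From Bag B: P(both working) = (9/18)(8/17) = 4/17.
Total probability = (1/6)(10/91) + (5/6)(4/17) = 995/4641.

995/4641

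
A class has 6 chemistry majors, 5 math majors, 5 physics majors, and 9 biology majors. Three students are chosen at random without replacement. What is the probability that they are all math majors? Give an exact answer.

1/230

P = 5/25 × 4/24 × 3/23 = 60/13800 = 1/230.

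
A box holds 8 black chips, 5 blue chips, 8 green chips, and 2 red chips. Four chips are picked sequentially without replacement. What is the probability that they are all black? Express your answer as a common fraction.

2/253

P(every draw is black) = 8/23 × 7/22 × 6/21 × 5/20 = 1680/212520 = 2/253.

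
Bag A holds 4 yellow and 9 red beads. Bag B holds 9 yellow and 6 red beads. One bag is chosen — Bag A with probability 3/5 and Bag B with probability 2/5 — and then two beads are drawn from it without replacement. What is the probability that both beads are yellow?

417/2275

From Bag A: P(both yellow) = (4/13)(3/12) = 1/13.
From Bag B: P(both yellow) = (9/15)(8/14) = 12/35.
Total probability = (3/5)(1/13) + (2/5)(12/35) = 417/2275.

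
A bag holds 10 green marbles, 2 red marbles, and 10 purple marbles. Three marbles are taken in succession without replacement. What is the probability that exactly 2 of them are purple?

One ordering (purple drawn first) has probability 10/22 × 9/21 × 12/20 = 1080/9240 = 9/77.
There are C(3,2) = 3 such orderings, each equally likely, so P = 3 × 9/77 = 27/77.

27/77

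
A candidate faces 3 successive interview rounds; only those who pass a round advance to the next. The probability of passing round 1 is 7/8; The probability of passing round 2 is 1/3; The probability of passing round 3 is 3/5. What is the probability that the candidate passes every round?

Multiplying along the chain,
P = 7/8 × 1/3 × 3/5 = 21/120 = 7/40.

7/40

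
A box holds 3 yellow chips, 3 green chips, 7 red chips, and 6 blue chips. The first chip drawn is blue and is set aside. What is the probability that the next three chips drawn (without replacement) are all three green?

After the first draw, 3 of the remaining 18 chips are green.
P = 3/18 × 2/17 × 1/16 = 6/4896 = 1/816.

1/816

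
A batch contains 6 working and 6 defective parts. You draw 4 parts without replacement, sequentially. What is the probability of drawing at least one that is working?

P(no working) = 6/12 × 5/11 × 4/10 × 3/9 = 360/11880 = 1/33.
P(at least one) = 1 − 1/33 = 32/33.

32/33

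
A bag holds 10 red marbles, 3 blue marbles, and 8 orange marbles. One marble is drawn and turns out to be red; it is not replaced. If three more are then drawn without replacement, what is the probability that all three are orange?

14/285

After the first draw, 8 of the remaining 20 marbles are orange.
P = 8/20 × 7/19 × 6/18 = 336/6840 = 14/285.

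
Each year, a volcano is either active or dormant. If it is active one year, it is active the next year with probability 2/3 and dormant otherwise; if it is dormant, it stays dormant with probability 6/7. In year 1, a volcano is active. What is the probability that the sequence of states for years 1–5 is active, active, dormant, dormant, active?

4/147

Year 1 is given. For each transition, use the conditional probability from the current state:
P(active | active) = 2/3; P(dormant | active) = 1/3; P(dormant | dormant) = 6/7; P(active | dormant) = 1/7.
P = 2/3 × 1/3 × 6/7 × 1/7 = 12/441 = 4/147.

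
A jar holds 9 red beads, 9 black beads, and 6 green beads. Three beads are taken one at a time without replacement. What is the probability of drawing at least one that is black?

1569/2024

P(no black) = 15/24 × 14/23 × 13/22 = 2730/12144 = 455/2024.
P(at least one) = 1 − 455/2024 = 1569/2024.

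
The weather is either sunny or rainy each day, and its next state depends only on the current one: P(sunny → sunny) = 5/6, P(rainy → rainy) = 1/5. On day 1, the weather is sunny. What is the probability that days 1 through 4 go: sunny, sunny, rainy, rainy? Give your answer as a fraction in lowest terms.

1/36

Day 1 is given. For each transition, use the conditional probability from the current state:
P(sunny | sunny) = 5/6; P(rainy | sunny) = 1/6; P(rainy | rainy) = 1/5.
P = 5/6 × 1/6 × 1/5 = 5/180 = 1/36.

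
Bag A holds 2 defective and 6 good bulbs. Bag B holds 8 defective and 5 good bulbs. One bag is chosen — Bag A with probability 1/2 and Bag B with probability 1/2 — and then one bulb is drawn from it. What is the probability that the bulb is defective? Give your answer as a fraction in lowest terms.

45/104

From Bag A: P(defective) = 2/8.
From Bag B: P(defective) = 8/13.
Total probability = (1/2)(2/8) + (1/2)(8/13) = 45/104.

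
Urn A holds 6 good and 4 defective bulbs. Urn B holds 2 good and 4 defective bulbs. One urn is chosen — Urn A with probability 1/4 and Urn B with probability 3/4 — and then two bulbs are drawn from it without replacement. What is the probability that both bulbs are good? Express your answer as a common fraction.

2/15

From Urn A: P(both good) = (6/10)(5/9) = 1/3.
From Urn B: P(both good) = (2/6)(1/5) = 1/15.
Total probability = (1/4)(1/3) + (3/4)(1/15) = 2/15.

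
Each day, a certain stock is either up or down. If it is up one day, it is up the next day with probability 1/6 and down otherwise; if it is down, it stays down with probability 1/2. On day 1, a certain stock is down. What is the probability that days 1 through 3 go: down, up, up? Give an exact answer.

Day 1 is given. For each transition, use the conditional probability from the current state:
P(up | down) = 1/2; P(up | up) = 1/6.
P = 1/2 × 1/6 = 1/12.

1/12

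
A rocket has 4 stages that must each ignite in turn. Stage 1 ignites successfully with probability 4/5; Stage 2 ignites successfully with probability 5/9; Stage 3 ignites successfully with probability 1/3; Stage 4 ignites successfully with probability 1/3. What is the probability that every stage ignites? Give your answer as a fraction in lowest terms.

4/81

The events are sequential, so multiply the conditional probabilities:
P = 4/5 × 5/9 × 1/3 × 1/3 = 20/405 = 4/81.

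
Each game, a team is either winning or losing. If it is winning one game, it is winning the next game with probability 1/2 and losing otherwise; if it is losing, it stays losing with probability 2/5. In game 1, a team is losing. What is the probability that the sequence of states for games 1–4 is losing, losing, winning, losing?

3/25

Game 1 is given. For each transition, use the conditional probability from the current state:
P(losing | losing) = 2/5; P(winning | losing) = 3/5; P(losing | winning) = 1/2.
P = 2/5 × 3/5 × 1/2 = 6/50 = 3/25.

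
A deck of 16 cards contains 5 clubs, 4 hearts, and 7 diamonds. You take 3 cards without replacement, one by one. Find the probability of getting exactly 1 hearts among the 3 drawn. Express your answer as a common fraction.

One ordering (a heart drawn first) has probability 4/16 × 12/15 × 11/14 = 528/3360 = 11/70.
There are C(3,1) = 3 such orderings, each equally likely, so P = 3 × 11/70 = 33/70.

33/70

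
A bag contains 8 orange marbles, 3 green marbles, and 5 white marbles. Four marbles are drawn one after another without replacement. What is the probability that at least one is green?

P(no green) = 13/16 × 12/15 × 11/14 × 10/13 = 17160/43680 = 11/28.
P(at least one) = 1 − 11/28 = 17/28.

17/28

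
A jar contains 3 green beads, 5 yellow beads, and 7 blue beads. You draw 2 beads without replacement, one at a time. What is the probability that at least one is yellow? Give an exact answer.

P(no yellow) = 10/15 × 9/14 = 90/210 = 3/7.
P(at least one) = 1 − 3/7 = 4/7.

4/7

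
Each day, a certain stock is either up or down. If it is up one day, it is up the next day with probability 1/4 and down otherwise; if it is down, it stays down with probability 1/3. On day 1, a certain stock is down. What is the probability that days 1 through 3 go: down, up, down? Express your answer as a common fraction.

1/2

Day 1 is given. For each transition, use the conditional probability from the current state:
P(up | down) = 2/3; P(down | up) = 3/4.
P = 2/3 × 3/4 = 6/12 = 1/2.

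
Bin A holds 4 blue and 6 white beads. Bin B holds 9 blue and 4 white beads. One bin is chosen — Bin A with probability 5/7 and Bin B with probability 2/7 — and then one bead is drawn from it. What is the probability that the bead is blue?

44/91

From Bin A: P(blue) = 4/10.
From Bin B: P(blue) = 9/13.
Total probability = (5/7)(4/10) + (2/7)(9/13) = 44/91.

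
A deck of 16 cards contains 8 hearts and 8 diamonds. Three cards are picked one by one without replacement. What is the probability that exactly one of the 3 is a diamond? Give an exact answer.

One ordering (a diamond drawn first) has probability 8/16 × 8/15 × 7/14 = 448/3360 = 2/15.
There are C(3,1) = 3 such orderings, each equally likely, so P = 3 × 2/15 = 2/5.

2/5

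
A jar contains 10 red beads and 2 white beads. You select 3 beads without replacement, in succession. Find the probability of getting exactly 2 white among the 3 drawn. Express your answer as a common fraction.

One ordering (white drawn first) has probability 2/12 × 1/11 × 10/10 = 20/1320 = 1/66.
There are C(3,2) = 3 such orderings, each equally likely, so P = 3 × 1/66 = 1/22.

1/22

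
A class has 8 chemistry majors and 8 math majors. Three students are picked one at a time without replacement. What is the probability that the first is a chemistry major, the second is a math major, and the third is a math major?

Multiply the probability of each draw given the previous ones:
P = 8/16 × 8/15 × 7/14 = 448/3360 = 2/15.

2/15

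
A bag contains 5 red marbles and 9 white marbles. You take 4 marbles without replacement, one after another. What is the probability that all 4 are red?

P(all red) = 5/14 × 4/13 × 3/12 × 2/11 = 120/24024 = 5/1001.

5/1001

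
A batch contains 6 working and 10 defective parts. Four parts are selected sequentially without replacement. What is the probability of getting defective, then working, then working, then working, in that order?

Each draw changes the counts, so multiply the conditional probabilities along the sequence:
P = 10/16 × 6/15 × 5/14 × 4/13 = 1200/43680 = 5/182.

5/182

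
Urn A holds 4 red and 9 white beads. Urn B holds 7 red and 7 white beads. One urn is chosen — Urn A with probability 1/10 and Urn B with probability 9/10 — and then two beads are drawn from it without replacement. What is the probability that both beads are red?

From Urn A: P(both red) = (4/13)(3/12) = 1/13.
From Urn B: P(both red) = (7/14)(6/13) = 3/13.
Total probability = (1/10)(1/13) + (9/10)(3/13) = 14/65.

14/65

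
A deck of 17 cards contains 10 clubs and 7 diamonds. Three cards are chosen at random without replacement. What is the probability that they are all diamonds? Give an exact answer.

P(every draw is a diamond) = 7/17 × 6/16 × 5/15 = 210/4080 = 7/136.

7/136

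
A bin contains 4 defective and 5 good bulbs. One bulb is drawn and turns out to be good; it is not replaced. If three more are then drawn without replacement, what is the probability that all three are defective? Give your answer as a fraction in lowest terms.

After the first draw, 4 of the remaining 8 bulbs are defective.
P = 4/8 × 3/7 × 2/6 = 24/336 = 1/14.

1/14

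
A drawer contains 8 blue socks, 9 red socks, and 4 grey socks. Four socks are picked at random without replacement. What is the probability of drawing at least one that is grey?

P(no grey) = 17/21 × 16/20 × 15/19 × 14/18 = 57120/143640 = 68/171.
P(at least one) = 1 − 68/171 = 103/171.

103/171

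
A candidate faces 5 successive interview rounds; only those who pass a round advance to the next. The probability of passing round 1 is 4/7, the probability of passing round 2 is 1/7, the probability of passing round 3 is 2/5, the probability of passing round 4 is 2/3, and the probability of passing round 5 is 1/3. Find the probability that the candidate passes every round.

16/2205

Each stage is reached only if all earlier stages succeed, so
P = 4/7 × 1/7 × 2/5 × 2/3 × 1/3 = 16/2205.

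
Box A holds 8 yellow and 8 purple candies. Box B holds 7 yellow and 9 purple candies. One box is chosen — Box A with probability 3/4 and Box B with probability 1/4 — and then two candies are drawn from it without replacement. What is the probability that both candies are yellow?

From Box A: P(both yellow) = (8/16)(7/15) = 7/30.
From Box B: P(both yellow) = (7/16)(6/15) = 7/40.
Total probability = (3/4)(7/30) + (1/4)(7/40) = 7/32.

7/32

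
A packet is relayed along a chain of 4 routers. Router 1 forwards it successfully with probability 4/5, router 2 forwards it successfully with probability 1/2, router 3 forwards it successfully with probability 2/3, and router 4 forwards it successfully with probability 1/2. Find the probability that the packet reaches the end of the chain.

2/15

Multiplying along the chain,
P = 4/5 × 1/2 × 2/3 × 1/2 = 8/60 = 2/15.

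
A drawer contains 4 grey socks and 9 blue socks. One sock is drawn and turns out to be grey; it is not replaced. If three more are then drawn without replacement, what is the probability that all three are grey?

1/220

With the first sock removed, 3 grey remain out of 12.
P = 3/12 × 2/11 × 1/10 = 6/1320 = 1/220.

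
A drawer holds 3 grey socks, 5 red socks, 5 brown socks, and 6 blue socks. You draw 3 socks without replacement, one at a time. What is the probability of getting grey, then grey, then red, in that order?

5/969

Chain rule:
P = 3/19 × 2/18 × 5/17 = 30/5814 = 5/969.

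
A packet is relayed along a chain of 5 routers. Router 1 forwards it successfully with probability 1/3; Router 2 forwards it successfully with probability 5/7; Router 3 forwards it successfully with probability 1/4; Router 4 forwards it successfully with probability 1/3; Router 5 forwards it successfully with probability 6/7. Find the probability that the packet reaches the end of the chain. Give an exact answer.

Each stage is reached only if all earlier stages succeed, so
P = 1/3 × 5/7 × 1/4 × 1/3 × 6/7 = 30/1764 = 5/294.

5/294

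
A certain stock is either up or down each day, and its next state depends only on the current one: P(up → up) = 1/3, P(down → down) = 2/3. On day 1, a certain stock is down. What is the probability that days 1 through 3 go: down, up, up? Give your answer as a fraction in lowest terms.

Day 1 is given. For each transition, use the conditional probability from the current state:
P(up | down) = 1/3; P(up | up) = 1/3.
P = 1/3 × 1/3 = 1/9.

1/9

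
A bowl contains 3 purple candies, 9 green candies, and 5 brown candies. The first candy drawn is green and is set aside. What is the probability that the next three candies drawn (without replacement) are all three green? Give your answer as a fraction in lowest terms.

With the first candy removed, 8 green remain out of 16.
P = 8/16 × 7/15 × 6/14 = 336/3360 = 1/10.

1/10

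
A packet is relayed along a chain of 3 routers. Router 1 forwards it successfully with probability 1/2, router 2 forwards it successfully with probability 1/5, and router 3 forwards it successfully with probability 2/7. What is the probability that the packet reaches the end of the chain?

1/35

The events are sequential, so multiply the conditional probabilities:
P = 1/2 × 1/5 × 2/7 = 2/70 = 1/35.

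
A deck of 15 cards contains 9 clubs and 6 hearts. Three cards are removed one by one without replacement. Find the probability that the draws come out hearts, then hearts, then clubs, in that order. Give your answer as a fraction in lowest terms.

9/91

Chain rule:
P = 6/15 × 5/14 × 9/13 = 270/2730 = 9/91.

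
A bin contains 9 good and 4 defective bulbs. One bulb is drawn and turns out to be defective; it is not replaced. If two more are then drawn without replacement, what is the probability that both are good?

6/11

After the first draw, 9 of the remaining 12 bulbs are good.
P = 9/12 × 8/11 = 72/132 = 6/11.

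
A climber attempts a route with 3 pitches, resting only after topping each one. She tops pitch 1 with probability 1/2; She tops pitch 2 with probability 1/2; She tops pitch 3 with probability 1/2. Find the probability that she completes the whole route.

Multiplying along the chain,
P = 1/2 × 1/2 × 1/2 = 1/8.

1/8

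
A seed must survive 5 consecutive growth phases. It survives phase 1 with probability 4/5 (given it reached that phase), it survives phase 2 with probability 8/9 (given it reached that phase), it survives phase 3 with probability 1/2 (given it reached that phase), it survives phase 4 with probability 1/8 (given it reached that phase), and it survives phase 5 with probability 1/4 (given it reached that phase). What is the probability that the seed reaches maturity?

The events are sequential, so multiply the conditional probabilities:
P = 4/5 × 8/9 × 1/2 × 1/8 × 1/4 = 32/2880 = 1/90.

1/90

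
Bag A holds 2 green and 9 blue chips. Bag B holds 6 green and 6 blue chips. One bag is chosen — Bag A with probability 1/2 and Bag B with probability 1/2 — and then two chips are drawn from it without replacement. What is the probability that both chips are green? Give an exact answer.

27/220

From Bag A: P(both green) = (2/11)(1/10) = 1/55.
From Bag B: P(both green) = (6/12)(5/11) = 5/22.
Total probability = (1/2)(1/55) + (1/2)(5/22) = 27/220.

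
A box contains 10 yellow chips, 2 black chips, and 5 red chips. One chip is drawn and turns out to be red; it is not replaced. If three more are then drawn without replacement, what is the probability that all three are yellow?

With the first chip removed, 10 yellow remain out of 16.
P = 10/16 × 9/15 × 8/14 = 720/3360 = 3/14.

3/14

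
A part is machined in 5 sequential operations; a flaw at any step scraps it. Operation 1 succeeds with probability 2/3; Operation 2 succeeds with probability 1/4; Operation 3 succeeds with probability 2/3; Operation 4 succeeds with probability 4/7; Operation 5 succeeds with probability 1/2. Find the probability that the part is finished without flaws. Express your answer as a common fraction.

2/63

Multiplying along the chain,
P = 2/3 × 1/4 × 2/3 × 4/7 × 1/2 = 16/504 = 2/63.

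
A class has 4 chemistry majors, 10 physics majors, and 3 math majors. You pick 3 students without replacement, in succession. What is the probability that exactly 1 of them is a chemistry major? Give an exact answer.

39/85

One ordering (a chemistry major drawn first) has probability 4/17 × 13/16 × 12/15 = 624/4080 = 13/85.
There are C(3,1) = 3 such orderings, each equally likely, so P = 3 × 13/85 = 39/85.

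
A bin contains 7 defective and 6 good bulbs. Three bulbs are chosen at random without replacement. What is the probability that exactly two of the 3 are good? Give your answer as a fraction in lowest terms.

105/286

One ordering (good drawn first) has probability 6/13 × 5/12 × 7/11 = 210/1716 = 35/286.
There are C(3,2) = 3 such orderings, each equally likely, so P = 3 × 35/286 = 105/286.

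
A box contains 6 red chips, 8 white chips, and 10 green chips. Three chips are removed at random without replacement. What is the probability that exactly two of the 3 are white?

56/253

One ordering (white drawn first) has probability 8/24 × 7/23 × 16/22 = 896/12144 = 56/759.
There are C(3,2) = 3 such orderings, each equally likely, so P = 3 × 56/759 = 56/253.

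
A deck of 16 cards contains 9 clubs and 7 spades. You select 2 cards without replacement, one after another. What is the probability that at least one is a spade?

P(no spades) = 9/16 × 8/15 = 72/240 = 3/10.
P(at least one) = 1 − 3/10 = 7/10.

7/10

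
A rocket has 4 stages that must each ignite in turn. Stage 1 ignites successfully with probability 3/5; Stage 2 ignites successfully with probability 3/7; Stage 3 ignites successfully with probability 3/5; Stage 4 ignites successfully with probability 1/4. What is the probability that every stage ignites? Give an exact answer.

Each stage is reached only if all earlier stages succeed, so
P = 3/5 × 3/7 × 3/5 × 1/4 = 27/700.

27/700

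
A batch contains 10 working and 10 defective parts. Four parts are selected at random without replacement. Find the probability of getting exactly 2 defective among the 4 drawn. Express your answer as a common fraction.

135/323

One ordering (defective drawn first) has probability 10/20 × 9/19 × 10/18 × 9/17 = 8100/116280 = 45/646.
There are C(4,2) = 6 such orderings, each equally likely, so P = 6 × 45/646 = 135/323.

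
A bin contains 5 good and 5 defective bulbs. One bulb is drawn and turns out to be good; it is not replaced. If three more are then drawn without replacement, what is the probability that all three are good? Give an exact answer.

With the first bulb removed, 4 good remain out of 9.
P = 4/9 × 3/8 × 2/7 = 24/504 = 1/21.

1/21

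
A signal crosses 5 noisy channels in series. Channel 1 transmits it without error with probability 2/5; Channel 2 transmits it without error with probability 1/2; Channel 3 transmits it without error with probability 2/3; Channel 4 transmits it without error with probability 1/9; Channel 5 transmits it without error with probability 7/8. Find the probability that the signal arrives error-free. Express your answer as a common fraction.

7/540

The events are sequential, so multiply the conditional probabilities:
P = 2/5 × 1/2 × 2/3 × 1/9 × 7/8 = 28/2160 = 7/540.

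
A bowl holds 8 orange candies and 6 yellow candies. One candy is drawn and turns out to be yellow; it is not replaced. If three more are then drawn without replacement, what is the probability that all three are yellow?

5/143

After the first draw, 5 of the remaining 13 candies are yellow.
P = 5/13 × 4/12 × 3/11 = 60/1716 = 5/143.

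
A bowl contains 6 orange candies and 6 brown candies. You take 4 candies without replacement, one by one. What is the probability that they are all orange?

P(every draw is orange) = 6/12 × 5/11 × 4/10 × 3/9 = 360/11880 = 1/33.

1/33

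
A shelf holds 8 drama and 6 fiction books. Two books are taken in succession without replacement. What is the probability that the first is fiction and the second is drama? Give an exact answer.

Multiply the probability of each draw given the previous ones:
P = 6/14 × 8/13 = 48/182 = 24/91.

24/91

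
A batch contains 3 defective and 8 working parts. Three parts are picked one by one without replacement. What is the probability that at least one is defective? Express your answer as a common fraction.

109/165

P(no defective) = 8/11 × 7/10 × 6/9 = 336/990 = 56/165.
P(at least one) = 1 − 56/165 = 109/165.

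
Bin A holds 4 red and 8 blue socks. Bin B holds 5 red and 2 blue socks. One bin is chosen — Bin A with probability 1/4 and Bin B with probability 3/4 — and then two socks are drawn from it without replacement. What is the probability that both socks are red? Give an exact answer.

From Bin A: P(both red) = (4/12)(3/11) = 1/11.
From Bin B: P(both red) = (5/7)(4/6) = 10/21.
Total probability = (1/4)(1/11) + (3/4)(10/21) = 117/308.

117/308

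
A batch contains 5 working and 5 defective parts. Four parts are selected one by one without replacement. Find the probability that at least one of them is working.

41/42

P(no working) = 5/10 × 4/9 × 3/8 × 2/7 = 120/5040 = 1/42.
P(at least one) = 1 − 1/42 = 41/42.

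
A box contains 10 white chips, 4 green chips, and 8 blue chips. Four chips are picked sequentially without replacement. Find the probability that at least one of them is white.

124/133

P(no white) = 12/22 × 11/21 × 10/20 × 9/19 = 11880/175560 = 9/133.
P(at least one) = 1 − 9/133 = 124/133.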